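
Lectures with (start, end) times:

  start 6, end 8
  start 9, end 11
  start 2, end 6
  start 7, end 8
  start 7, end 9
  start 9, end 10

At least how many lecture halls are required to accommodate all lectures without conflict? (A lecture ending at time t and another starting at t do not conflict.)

Events (time:±→running): 2:+→1 6:-→0 6:+→1 7:+→2 7:+→3 … peak 3.

3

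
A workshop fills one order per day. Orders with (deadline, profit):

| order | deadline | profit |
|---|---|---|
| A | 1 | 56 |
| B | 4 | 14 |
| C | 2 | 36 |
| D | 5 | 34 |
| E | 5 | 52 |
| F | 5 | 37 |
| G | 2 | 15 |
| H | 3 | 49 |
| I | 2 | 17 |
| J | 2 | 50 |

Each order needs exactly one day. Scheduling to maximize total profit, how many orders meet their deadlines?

Take jobs in profit order; each goes to the latest open slot no later than its deadline.
Profit order: A=56 E=52 J=50 H=49 F=37 C=36 D=34 I=17 G=15 B=14
Assign: A→slot 1, E→slot 5, J→slot 2, H→slot 3, F→slot 4, C skipped, D skipped, I skipped, G skipped, B skipped.
Slots: [1:A] [2:J] [3:H] [4:F] [5:E]
5 of 10 scheduled.

5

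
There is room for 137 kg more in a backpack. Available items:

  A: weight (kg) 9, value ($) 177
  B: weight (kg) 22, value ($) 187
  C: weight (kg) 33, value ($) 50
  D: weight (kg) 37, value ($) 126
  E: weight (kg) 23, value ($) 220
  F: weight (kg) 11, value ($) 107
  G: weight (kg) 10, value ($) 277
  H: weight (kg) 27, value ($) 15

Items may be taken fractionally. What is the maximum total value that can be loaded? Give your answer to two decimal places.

Ratios (sorted): G 27.70, A 19.67, F 9.73, E 9.57, B 8.50, D 3.41, C 1.52, H 0.56
take G (10 @ 277); take A (9 @ 177); take F (11 @ 107); take E (23 @ 220); take B (22 @ 187); take D (37 @ 126); take 25/33 of C → 37.88. Capacity used 137/137.
Total value = 1131.88

1131.88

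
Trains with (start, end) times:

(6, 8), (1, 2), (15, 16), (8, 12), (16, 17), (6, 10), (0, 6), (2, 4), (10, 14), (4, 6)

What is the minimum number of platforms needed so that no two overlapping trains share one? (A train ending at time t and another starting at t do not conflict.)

2

Events (time:±→running): 0:+→1 1:+→2 … peak 2.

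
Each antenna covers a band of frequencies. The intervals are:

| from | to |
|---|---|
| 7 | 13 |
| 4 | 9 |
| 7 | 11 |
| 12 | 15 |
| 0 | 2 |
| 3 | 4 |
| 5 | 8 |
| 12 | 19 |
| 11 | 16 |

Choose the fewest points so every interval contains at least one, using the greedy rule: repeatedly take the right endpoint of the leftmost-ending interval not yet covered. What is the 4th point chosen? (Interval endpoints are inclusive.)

15

Process intervals by earliest right end; each time one isn't hit yet, stab at its right endpoint.
Sorted: [0,2] [3,4] [5,8] [4,9] [7,11] [7,13] [12,15] [11,16] [12,19]
{[0,2]} hit by 2; {[3,4]} hit by 4; {[5,8],[4,9],[7,11],[7,13]} hit by 8; {[12,15],[11,16],[12,19]} hit by 15.
Points: 2, 4, 8, 15 (4 total).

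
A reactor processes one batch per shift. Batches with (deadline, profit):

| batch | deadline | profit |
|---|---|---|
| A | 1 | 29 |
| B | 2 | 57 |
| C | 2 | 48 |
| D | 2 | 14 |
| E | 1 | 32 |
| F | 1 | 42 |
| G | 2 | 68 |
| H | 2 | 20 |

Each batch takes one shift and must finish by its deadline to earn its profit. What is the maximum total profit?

125

Sort by profit descending; place each in the latest free slot ≤ its deadline.
By profit: G(d2,68), B(d2,57), C(d2,48), F(d1,42), E(d1,32), A(d1,29), H(d2,20), D(d2,14)
G→slot 2; B→slot 1; C skipped; F skipped; E skipped; A skipped; H skipped; D skipped.
Profit = 57 + 68 = 125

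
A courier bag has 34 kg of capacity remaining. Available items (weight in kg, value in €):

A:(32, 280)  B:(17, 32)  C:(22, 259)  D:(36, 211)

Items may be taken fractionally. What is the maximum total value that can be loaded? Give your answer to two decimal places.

Order: C (259/22=11.77) > A (280/32=8.75) > D (211/36=5.86) > B (32/17=1.88)
Fill: take C (22 @ 259) → take 12/32 of A → 105.00; 34/34 used.
Total value = 364.00

364.00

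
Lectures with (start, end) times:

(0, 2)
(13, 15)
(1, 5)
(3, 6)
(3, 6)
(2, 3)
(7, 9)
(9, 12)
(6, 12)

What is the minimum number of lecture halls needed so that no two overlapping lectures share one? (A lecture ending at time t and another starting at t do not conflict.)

starts: [0, 1, 2, 3, 3, 6, 7, 9, 13]
ends:   [2, 3, 5, 6, 6, 9, 12, 12, 15]
s0→1 s1→2 e2→1 s2→2 e3→1 s3→2 s3→3  — peak 3.

3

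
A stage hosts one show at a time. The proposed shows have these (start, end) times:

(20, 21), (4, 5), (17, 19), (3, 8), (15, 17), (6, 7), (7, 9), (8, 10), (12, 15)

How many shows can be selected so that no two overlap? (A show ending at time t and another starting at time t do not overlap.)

7

Sort by end time and greedily take each interval whose start is ≥ the last chosen end.
By end time: (4,5), (6,7), (3,8), (7,9), (8,10), (12,15), (15,17), (17,19), (20,21).
Pick (4,5); next start ≥ 5 → (6,7); next start ≥ 7 → (7,9); next start ≥ 9 → (12,15); next start ≥ 15 → (15,17); next start ≥ 17 → (17,19); next start ≥ 19 → (20,21).
Selected 7 shows.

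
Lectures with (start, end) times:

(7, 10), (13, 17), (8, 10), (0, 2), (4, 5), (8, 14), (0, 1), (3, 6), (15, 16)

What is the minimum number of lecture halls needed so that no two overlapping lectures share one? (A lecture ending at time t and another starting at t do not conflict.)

Count concurrent intervals with a sweep; the peak is the room count.
starts: [0, 0, 3, 4, 7, 8, 8, 13, 15]
ends:   [1, 2, 5, 6, 10, 10, 14, 16, 17]
s0→1 s0→2 e1→1 e2→0 s3→1 s4→2 e5→1 e6→0 s7→1 s8→2 s8→3  — peak 3.

3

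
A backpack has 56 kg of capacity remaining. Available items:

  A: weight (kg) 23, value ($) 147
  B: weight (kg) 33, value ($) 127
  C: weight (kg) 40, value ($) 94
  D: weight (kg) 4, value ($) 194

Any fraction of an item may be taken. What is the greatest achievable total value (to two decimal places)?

452.61

Sort by value per unit weight and fill in that order.
Order: D (194/4=48.50) > A (147/23=6.39) > B (127/33=3.85) > C (94/40=2.35)
Fill: take D (4 @ 194) → take A (23 @ 147) → take 29/33 of B → 111.61; 56/56 used.
Total value = 452.61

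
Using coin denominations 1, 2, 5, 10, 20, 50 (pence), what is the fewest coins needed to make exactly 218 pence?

8

Greedy: take as many of the largest coin as possible, then repeat with the remainder.
218 = 4×50 + 1×10 + 1×5 + 1×2 + 1×1
Total coins = 4 + 1 + 1 + 1 + 1 = 8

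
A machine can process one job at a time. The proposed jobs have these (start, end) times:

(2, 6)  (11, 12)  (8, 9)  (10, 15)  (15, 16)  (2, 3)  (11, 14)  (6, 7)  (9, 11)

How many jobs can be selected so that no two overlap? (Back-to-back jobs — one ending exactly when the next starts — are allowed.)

6

Order by finish time; keep every interval that doesn't clash with the previous kept one.
By end time: (2,3), (2,6), (6,7), (8,9), (9,11), (11,12), (11,14), (10,15), (15,16).
Pick (2,3); next start ≥ 3 → (6,7); next start ≥ 7 → (8,9); next start ≥ 9 → (9,11); next start ≥ 11 → (11,12); next start ≥ 12 → (15,16).
Selected 6 jobs.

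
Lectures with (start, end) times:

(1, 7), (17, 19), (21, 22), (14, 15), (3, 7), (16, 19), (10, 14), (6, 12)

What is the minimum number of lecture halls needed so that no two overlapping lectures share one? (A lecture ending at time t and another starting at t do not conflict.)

Count concurrent intervals with a sweep; the peak is the room count.
starts: [1, 3, 6, 10, 14, 16, 17, 21]
ends:   [7, 7, 12, 14, 15, 19, 19, 22]
s1→1 s3→2 s6→3  — peak 3.

3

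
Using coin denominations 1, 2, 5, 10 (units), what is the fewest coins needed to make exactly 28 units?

Greedy: take as many of the largest coin as possible, then repeat with the remainder.
28 − 2×10→8 − 1×5→3 − 1×2→1 − 1×1→0
Total coins = 2 + 1 + 1 + 1 = 5

5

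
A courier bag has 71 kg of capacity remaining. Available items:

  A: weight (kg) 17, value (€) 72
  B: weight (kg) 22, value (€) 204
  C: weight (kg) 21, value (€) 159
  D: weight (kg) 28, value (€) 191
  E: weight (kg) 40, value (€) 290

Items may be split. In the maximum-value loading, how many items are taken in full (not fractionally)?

Ratios (sorted): B 9.27, C 7.57, E 7.25, D 6.82, A 4.24
take B (22 @ 204); take C (21 @ 159); take 28/40 of E → 203.00. Capacity used 71/71.
2 item(s) taken whole; one partial (take 28/40 of E).

2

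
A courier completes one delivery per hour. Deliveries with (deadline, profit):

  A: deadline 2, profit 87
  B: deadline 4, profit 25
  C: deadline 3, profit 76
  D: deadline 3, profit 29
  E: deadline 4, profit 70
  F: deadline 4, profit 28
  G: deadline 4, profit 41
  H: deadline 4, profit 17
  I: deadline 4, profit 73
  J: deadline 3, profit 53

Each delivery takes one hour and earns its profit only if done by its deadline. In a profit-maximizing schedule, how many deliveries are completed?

Take jobs in profit order; each goes to the latest open slot no later than its deadline.
Profit order: A=87 C=76 I=73 E=70 J=53 G=41 D=29 F=28 B=25 H=17
Assign: A→slot 2, C→slot 3, I→slot 4, E→slot 1, J skipped, G skipped, D skipped, F skipped, B skipped, H skipped.
Slots: [1:E] [2:A] [3:C] [4:I]
4 of 10 scheduled.

4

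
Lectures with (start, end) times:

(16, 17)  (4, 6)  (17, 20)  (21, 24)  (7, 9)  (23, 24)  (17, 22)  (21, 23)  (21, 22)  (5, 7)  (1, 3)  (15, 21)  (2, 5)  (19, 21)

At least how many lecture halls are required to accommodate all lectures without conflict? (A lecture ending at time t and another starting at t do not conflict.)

Count concurrent intervals with a sweep; the peak is the room count.
Events (time:±→running): 1:+→1 2:+→2 3:-→1 4:+→2 5:-→1 5:+→2 6:-→1 7:-→0 7:+→1 9:-→0 15:+→1 16:+→2 17:-→1 17:+→2 17:+→3 19:+→4 … peak 4.

4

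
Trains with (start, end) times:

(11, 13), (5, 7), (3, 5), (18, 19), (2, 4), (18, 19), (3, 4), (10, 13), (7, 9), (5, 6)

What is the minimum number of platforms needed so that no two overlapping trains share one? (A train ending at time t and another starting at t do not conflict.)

Count concurrent intervals with a sweep; the peak is the room count.
Events (time:±→running): 2:+→1 3:+→2 3:+→3 … peak 3.

3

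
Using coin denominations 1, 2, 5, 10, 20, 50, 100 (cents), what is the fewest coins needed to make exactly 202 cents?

Use the largest denomination that fits, subtract, and repeat.
202 − 2×100→2 − 1×2→0
Total coins = 2 + 1 = 3

3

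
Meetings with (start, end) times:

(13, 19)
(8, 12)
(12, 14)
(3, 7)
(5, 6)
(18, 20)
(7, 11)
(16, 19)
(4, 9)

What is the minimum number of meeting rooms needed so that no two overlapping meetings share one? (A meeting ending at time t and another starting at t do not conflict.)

Count concurrent intervals with a sweep; the peak is the room count.
starts: [3, 4, 5, 7, 8, 12, 13, 16, 18]
ends:   [6, 7, 9, 11, 12, 14, 19, 19, 20]
s3→1 s4→2 s5→3  — peak 3.

3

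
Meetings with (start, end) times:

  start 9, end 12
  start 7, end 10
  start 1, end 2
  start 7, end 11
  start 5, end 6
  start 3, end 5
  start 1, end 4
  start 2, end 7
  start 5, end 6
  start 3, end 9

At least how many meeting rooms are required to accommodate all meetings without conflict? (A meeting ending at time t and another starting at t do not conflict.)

The answer is the maximum number of intervals overlapping at any instant.
starts: [1, 1, 2, 3, 3, 5, 5, 7, 7, 9]
ends:   [2, 4, 5, 6, 6, 7, 9, 10, 11, 12]
s1→1 s1→2 e2→1 s2→2 s3→3 s3→4  — peak 4.

4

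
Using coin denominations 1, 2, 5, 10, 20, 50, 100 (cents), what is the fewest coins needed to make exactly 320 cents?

Use the largest denomination that fits, subtract, and repeat.
320 − 3×100→20 − 1×20→0
Total coins = 3 + 1 = 4

4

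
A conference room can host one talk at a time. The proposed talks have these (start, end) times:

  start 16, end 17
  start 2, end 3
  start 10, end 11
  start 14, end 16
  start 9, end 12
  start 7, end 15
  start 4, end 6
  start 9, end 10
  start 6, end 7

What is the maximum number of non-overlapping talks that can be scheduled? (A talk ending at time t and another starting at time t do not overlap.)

7

Sorted by end: (2,3)  (4,6)  (6,7)  (9,10)  (10,11)  (9,12)  (7,15)  (14,16)  (16,17)
take (2,3); take (4,6); take (6,7); take (9,10); take (10,11); skip (9,12); skip (7,15); take (14,16); take (16,17).
Selected 7 talks.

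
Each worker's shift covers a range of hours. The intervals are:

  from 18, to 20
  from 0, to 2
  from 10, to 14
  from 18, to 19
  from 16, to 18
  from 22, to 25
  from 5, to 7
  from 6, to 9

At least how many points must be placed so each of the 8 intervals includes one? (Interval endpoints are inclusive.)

Sorted: [0,2] [5,7] [6,9] [10,14] [16,18] [18,19] [18,20] [22,25]
{[0,2]} hit by 2; {[5,7],[6,9]} hit by 7; {[10,14]} hit by 14; {[16,18],[18,19],[18,20]} hit by 18; {[22,25]} hit by 25.
Points: 2, 7, 14, 18, 25 (5 total).

5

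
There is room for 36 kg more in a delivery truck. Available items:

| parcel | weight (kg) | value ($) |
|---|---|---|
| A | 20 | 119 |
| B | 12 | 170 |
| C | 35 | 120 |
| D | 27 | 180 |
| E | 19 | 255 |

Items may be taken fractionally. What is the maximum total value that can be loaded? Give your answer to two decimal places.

Order: B (170/12=14.17) > E (255/19=13.42) > D (180/27=6.67) > A (119/20=5.95) > C (120/35=3.43)
Fill: take B (12 @ 170) → take E (19 @ 255) → take 5/27 of D → 33.33; 36/36 used.
Total value = 458.33

458.33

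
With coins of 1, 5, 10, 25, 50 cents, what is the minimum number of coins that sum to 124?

124 = 2×50 + 2×10 + 4×1
Total coins = 2 + 2 + 4 = 8

8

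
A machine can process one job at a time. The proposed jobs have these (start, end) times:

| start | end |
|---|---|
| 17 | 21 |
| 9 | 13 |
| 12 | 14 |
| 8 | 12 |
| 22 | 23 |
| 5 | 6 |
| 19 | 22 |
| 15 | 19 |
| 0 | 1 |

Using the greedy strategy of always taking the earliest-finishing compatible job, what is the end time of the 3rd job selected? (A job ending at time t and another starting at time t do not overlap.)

Greedy by earliest finish: after sorting by end time, pick each interval compatible with the last pick.
By end time: (0,1), (5,6), (8,12), (9,13), (12,14), (15,19), (17,21), (19,22), (22,23).
Pick (0,1); next start ≥ 1 → (5,6); next start ≥ 6 → (8,12); next start ≥ 12 → (12,14); next start ≥ 14 → (15,19); next start ≥ 19 → (19,22); next start ≥ 22 → (22,23).
Selected: (0,1) (5,6) (8,12) (12,14) (15,19) (19,22) (22,23)

12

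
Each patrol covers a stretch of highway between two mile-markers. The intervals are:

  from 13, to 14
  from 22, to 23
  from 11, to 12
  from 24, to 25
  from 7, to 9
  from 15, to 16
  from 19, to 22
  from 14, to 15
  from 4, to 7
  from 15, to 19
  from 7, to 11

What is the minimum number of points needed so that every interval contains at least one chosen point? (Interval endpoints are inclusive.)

6

Process intervals by earliest right end; each time one isn't hit yet, stab at its right endpoint.
By right end: [4,7]  [7,9]  [7,11]  [11,12]  [13,14]  [14,15]  [15,16]  [15,19]  [19,22]  [22,23]  [24,25]
[4,7] uncovered → point at 7; [11,12] uncovered → point at 12; [13,14] uncovered → point at 14; [15,16] uncovered → point at 16; [19,22] uncovered → point at 22; [24,25] uncovered → point at 25.
Points: 7, 12, 14, 16, 22, 25 (6 total).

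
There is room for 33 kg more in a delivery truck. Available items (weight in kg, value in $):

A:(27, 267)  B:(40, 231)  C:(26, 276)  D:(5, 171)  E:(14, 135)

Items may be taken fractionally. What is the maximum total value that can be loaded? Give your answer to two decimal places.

Sort by value per unit weight and fill in that order.
Ratios (sorted): D 34.20, C 10.62, A 9.89, E 9.64, B 5.78
take D (5 @ 171); take C (26 @ 276); take 2/27 of A → 19.78. Capacity used 33/33.
Total value = 466.78

466.78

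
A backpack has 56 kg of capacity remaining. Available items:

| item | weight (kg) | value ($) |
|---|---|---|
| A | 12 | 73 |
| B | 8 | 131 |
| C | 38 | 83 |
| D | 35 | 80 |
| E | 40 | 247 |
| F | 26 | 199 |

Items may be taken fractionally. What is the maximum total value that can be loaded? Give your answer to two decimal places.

Greedy by value/weight ratio, highest first.
Ratios (sorted): B 16.38, F 7.65, E 6.17, A 6.08, D 2.29, C 2.18
take B (8 @ 131); take F (26 @ 199); take 22/40 of E → 135.85. Capacity used 56/56.
Total value = 465.85

465.85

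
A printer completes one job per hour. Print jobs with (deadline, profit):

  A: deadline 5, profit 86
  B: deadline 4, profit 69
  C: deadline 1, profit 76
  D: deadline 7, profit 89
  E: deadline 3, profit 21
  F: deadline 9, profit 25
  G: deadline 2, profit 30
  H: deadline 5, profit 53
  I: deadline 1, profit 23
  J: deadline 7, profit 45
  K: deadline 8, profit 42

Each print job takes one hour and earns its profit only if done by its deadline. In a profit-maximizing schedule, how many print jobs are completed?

By profit: D(d7,89), A(d5,86), C(d1,76), B(d4,69), H(d5,53), J(d7,45), K(d8,42), G(d2,30), F(d9,25), I(d1,23), E(d3,21)
D→slot 7; A→slot 5; C→slot 1; B→slot 4; H→slot 3; J→slot 6; K→slot 8; G→slot 2; F→slot 9; I skipped; E skipped.
9 of 11 scheduled.

9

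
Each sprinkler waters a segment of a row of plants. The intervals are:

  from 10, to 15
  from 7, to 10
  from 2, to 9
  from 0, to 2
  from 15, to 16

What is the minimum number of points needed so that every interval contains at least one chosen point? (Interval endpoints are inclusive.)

Process intervals by earliest right end; each time one isn't hit yet, stab at its right endpoint.
Sorted: [0,2] [2,9] [7,10] [10,15] [15,16]
{[0,2],[2,9]} hit by 2; {[7,10],[10,15]} hit by 10; {[15,16]} hit by 16.
Points: 2, 10, 16 (3 total).

3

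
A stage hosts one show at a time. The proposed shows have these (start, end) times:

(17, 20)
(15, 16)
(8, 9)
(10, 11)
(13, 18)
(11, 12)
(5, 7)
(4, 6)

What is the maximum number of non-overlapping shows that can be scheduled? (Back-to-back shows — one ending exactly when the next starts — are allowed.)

Greedy by earliest finish: after sorting by end time, pick each interval compatible with the last pick.
Sorted by end: (4,6)  (5,7)  (8,9)  (10,11)  (11,12)  (15,16)  (13,18)  (17,20)
take (4,6); take (8,9); take (10,11); take (11,12); take (15,16); take (17,20).
Selected 6 shows.

6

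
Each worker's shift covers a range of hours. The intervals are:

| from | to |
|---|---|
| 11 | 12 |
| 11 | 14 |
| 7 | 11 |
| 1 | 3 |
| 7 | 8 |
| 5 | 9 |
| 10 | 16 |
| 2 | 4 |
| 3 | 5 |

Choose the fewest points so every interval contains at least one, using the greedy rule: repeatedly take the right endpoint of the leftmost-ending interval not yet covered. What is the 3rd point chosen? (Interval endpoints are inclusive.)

12

By right end: [1,3]  [2,4]  [3,5]  [7,8]  [5,9]  [7,11]  [11,12]  [11,14]  [10,16]
[1,3] uncovered → point at 3; [7,8] uncovered → point at 8; [11,12] uncovered → point at 12.
Points: 3, 8, 12 (3 total).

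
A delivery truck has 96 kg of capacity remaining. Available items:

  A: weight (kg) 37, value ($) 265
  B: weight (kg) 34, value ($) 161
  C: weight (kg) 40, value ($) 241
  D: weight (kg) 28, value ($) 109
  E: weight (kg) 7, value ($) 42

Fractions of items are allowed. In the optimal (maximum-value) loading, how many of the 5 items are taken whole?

3

Order: A (265/37=7.16) > C (241/40=6.03) > E (42/7=6.00) > B (161/34=4.74) > D (109/28=3.89)
Fill: take A (37 @ 265) → take C (40 @ 241) → take E (7 @ 42) → take 12/34 of B → 56.82; 96/96 used.
3 item(s) taken whole; one partial (take 12/34 of B).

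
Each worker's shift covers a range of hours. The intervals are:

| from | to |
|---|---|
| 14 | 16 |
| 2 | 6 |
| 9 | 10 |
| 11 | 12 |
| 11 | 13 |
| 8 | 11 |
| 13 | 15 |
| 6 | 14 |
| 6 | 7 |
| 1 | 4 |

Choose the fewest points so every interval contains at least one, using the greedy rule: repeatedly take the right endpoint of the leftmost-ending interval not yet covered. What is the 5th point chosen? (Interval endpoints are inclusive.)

Process intervals by earliest right end; each time one isn't hit yet, stab at its right endpoint.
Sorted: [1,4] [2,6] [6,7] [9,10] [8,11] [11,12] [11,13] [6,14] [13,15] [14,16]
{[1,4],[2,6]} hit by 4; {[6,7]} hit by 7; {[9,10],[8,11]} hit by 10; {[11,12],[11,13],[6,14]} hit by 12; {[13,15],[14,16]} hit by 15.
Points: 4, 7, 10, 12, 15 (5 total).

15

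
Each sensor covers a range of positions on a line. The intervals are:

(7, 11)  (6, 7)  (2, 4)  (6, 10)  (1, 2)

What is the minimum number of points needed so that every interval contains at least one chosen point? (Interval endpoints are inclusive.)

2

Sort by right endpoint; whenever an interval is uncovered, place a point at its right end.
Sorted: [1,2] [2,4] [6,7] [6,10] [7,11]
{[1,2],[2,4]} hit by 2; {[6,7],[6,10],[7,11]} hit by 7.
Points: 2, 7 (2 total).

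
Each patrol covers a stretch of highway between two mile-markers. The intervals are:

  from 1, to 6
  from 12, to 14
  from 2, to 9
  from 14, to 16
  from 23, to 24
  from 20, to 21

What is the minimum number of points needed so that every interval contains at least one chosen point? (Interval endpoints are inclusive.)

Process intervals by earliest right end; each time one isn't hit yet, stab at its right endpoint.
Sorted: [1,6] [2,9] [12,14] [14,16] [20,21] [23,24]
{[1,6],[2,9]} hit by 6; {[12,14],[14,16]} hit by 14; {[20,21]} hit by 21; {[23,24]} hit by 24.
Points: 6, 14, 21, 24 (4 total).

4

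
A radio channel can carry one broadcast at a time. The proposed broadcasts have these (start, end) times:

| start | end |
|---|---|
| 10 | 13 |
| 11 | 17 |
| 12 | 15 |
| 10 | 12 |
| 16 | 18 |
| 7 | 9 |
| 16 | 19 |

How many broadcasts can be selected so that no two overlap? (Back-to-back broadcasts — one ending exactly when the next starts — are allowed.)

4

Greedy by earliest finish: after sorting by end time, pick each interval compatible with the last pick.
By end time: (7,9), (10,12), (10,13), (12,15), (11,17), (16,18), (16,19).
Pick (7,9); next start ≥ 9 → (10,12); next start ≥ 12 → (12,15); next start ≥ 15 → (16,18).
Selected 4 broadcasts.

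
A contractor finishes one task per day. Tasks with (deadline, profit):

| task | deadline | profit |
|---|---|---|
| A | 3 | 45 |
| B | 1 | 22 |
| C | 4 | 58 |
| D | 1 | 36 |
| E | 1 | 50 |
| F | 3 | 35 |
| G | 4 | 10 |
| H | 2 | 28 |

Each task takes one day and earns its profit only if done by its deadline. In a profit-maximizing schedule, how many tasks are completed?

4

Take jobs in profit order; each goes to the latest open slot no later than its deadline.
By profit: C(d4,58), E(d1,50), A(d3,45), D(d1,36), F(d3,35), H(d2,28), B(d1,22), G(d4,10)
C→slot 4; E→slot 1; A→slot 3; D skipped; F→slot 2; H skipped; B skipped; G skipped.
4 of 8 scheduled.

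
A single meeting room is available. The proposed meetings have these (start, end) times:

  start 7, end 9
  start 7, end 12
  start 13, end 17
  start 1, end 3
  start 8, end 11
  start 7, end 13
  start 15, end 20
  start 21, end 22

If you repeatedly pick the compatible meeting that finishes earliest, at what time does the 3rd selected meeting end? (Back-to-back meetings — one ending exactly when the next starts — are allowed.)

Sorted by end: (1,3)  (7,9)  (8,11)  (7,12)  (7,13)  (13,17)  (15,20)  (21,22)
take (1,3); take (7,9); skip (7,12); take (13,17); take (21,22).
Selected: (1,3) (7,9) (13,17) (21,22)

17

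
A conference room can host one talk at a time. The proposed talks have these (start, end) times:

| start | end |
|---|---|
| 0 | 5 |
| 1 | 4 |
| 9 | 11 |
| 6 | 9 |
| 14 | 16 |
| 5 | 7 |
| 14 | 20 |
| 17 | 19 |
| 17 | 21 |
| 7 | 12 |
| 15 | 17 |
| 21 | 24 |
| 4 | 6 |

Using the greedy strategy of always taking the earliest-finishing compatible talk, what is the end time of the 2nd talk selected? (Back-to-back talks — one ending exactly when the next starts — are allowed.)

Order by finish time; keep every interval that doesn't clash with the previous kept one.
By end time: (1,4), (0,5), (4,6), (5,7), (6,9), (9,11), (7,12), (14,16), (15,17), (17,19), (14,20), (17,21), (21,24).
Pick (1,4); next start ≥ 4 → (4,6); next start ≥ 6 → (6,9); next start ≥ 9 → (9,11); next start ≥ 11 → (14,16); next start ≥ 16 → (17,19); next start ≥ 19 → (21,24).
Selected: (1,4) (4,6) (6,9) (9,11) (14,16) (17,19) (21,24)

6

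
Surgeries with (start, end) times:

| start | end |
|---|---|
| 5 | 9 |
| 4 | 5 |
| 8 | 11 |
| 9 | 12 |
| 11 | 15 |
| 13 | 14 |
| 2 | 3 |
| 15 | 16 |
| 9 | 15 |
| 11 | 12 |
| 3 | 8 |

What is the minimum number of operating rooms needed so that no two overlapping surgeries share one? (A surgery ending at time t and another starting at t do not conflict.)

Count concurrent intervals with a sweep; the peak is the room count.
starts: [2, 3, 4, 5, 8, 9, 9, 11, 11, 13, 15]
ends:   [3, 5, 8, 9, 11, 12, 12, 14, 15, 15, 16]
s2→1 e3→0 s3→1 s4→2 e5→1 s5→2 e8→1 s8→2 e9→1 s9→2 s9→3 e11→2 s11→3 s11→4  — peak 4.

4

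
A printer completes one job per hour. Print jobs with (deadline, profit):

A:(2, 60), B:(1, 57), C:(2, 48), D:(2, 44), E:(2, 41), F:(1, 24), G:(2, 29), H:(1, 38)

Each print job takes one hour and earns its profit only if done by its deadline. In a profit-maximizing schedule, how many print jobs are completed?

2

Sort by profit descending; place each in the latest free slot ≤ its deadline.
Profit order: A=60 B=57 C=48 D=44 E=41 H=38 G=29 F=24
Assign: A→slot 2, B→slot 1, C skipped, D skipped, E skipped, H skipped, G skipped, F skipped.
Slots: [1:B] [2:A]
2 of 8 scheduled.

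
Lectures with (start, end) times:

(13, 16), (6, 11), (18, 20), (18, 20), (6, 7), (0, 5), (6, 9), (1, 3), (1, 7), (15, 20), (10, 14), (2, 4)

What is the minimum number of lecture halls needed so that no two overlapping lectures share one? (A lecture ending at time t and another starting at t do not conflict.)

Events (time:±→running): 0:+→1 1:+→2 1:+→3 2:+→4 … peak 4.

4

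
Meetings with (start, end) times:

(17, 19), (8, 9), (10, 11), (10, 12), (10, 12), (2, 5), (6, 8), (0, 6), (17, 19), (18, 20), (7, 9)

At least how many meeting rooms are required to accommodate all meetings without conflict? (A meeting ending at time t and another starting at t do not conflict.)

Count concurrent intervals with a sweep; the peak is the room count.
starts: [0, 2, 6, 7, 8, 10, 10, 10, 17, 17, 18]
ends:   [5, 6, 8, 9, 9, 11, 12, 12, 19, 19, 20]
s0→1 s2→2 e5→1 e6→0 s6→1 s7→2 e8→1 s8→2 e9→1 e9→0 s10→1 s10→2 s10→3  — peak 3.

3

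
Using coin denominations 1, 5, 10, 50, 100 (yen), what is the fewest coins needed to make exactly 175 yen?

175 − 1×100→75 − 1×50→25 − 2×10→5 − 1×5→0
Total coins = 1 + 1 + 2 + 1 = 5

5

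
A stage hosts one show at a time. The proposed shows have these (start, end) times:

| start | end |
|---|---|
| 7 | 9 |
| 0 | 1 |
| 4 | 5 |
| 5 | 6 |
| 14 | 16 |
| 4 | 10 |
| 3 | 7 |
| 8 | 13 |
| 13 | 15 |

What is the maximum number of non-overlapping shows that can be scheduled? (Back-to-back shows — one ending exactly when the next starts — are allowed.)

Sort by end time and greedily take each interval whose start is ≥ the last chosen end.
By end time: (0,1), (4,5), (5,6), (3,7), (7,9), (4,10), (8,13), (13,15), (14,16).
Pick (0,1); next start ≥ 1 → (4,5); next start ≥ 5 → (5,6); next start ≥ 6 → (7,9); next start ≥ 9 → (13,15).
Selected 5 shows.

5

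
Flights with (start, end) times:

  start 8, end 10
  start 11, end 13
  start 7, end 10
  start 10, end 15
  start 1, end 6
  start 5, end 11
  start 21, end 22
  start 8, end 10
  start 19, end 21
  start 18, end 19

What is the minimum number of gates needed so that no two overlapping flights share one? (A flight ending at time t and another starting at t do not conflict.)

4

Events (time:±→running): 1:+→1 5:+→2 6:-→1 7:+→2 8:+→3 8:+→4 … peak 4.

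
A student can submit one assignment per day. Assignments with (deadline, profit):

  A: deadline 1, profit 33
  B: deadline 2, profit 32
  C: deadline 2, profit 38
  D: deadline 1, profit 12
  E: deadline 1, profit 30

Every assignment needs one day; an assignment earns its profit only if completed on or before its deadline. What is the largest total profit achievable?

Sort by profit descending; place each in the latest free slot ≤ its deadline.
Profit order: C=38 A=33 B=32 E=30 D=12
Assign: C→slot 2, A→slot 1, B skipped, E skipped, D skipped.
Slots: [1:A] [2:C]
Profit = 33 + 38 = 71

71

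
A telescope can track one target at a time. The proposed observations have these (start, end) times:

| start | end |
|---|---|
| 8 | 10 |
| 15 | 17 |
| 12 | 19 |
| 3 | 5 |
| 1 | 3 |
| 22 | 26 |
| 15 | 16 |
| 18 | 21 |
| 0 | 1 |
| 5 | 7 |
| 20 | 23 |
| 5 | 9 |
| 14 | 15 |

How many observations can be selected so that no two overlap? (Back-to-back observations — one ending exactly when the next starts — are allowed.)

Sort by end time and greedily take each interval whose start is ≥ the last chosen end.
By end time: (0,1), (1,3), (3,5), (5,7), (5,9), (8,10), (14,15), (15,16), (15,17), (12,19), (18,21), (20,23), (22,26).
Pick (0,1); next start ≥ 1 → (1,3); next start ≥ 3 → (3,5); next start ≥ 5 → (5,7); next start ≥ 7 → (8,10); next start ≥ 10 → (14,15); next start ≥ 15 → (15,16); next start ≥ 16 → (18,21); next start ≥ 21 → (22,26).
Selected 9 observations.

9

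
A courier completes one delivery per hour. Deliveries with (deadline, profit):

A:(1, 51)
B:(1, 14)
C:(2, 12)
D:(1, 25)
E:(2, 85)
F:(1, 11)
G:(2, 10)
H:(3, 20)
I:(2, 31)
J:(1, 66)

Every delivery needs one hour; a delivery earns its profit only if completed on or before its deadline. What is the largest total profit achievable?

171

Take jobs in profit order; each goes to the latest open slot no later than its deadline.
By profit: E(d2,85), J(d1,66), A(d1,51), I(d2,31), D(d1,25), H(d3,20), B(d1,14), C(d2,12), F(d1,11), G(d2,10)
E→slot 2; J→slot 1; A skipped; I skipped; D skipped; H→slot 3; B skipped; C skipped; F skipped; G skipped.
Profit = 66 + 85 + 20 = 171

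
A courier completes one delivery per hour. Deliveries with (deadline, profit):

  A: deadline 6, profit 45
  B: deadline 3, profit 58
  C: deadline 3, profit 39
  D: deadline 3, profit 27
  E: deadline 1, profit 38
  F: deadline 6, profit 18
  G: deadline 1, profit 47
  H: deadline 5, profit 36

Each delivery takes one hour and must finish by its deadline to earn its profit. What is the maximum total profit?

243

Take jobs in profit order; each goes to the latest open slot no later than its deadline.
By profit: B(d3,58), G(d1,47), A(d6,45), C(d3,39), E(d1,38), H(d5,36), D(d3,27), F(d6,18)
B→slot 3; G→slot 1; A→slot 6; C→slot 2; E skipped; H→slot 5; D skipped; F→slot 4.
Profit = 47 + 39 + 58 + 18 + 36 + 45 = 243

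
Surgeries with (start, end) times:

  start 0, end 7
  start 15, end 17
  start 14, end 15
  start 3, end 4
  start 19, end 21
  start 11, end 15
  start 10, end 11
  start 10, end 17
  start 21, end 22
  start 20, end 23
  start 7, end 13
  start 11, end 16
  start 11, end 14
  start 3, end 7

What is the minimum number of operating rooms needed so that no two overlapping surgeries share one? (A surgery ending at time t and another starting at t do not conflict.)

starts: [0, 3, 3, 7, 10, 10, 11, 11, 11, 14, 15, 19, 20, 21]
ends:   [4, 7, 7, 11, 13, 14, 15, 15, 16, 17, 17, 21, 22, 23]
s0→1 s3→2 s3→3 e4→2 e7→1 e7→0 s7→1 s10→2 s10→3 e11→2 s11→3 s11→4 s11→5  — peak 5.

5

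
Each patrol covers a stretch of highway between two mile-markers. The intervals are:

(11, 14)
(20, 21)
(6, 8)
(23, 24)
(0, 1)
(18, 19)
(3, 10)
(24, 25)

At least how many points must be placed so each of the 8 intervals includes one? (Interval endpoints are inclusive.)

Sorted: [0,1] [6,8] [3,10] [11,14] [18,19] [20,21] [23,24] [24,25]
{[0,1]} hit by 1; {[6,8],[3,10]} hit by 8; {[11,14]} hit by 14; {[18,19]} hit by 19; {[20,21]} hit by 21; {[23,24],[24,25]} hit by 24.
Points: 1, 8, 14, 19, 21, 24 (6 total).

6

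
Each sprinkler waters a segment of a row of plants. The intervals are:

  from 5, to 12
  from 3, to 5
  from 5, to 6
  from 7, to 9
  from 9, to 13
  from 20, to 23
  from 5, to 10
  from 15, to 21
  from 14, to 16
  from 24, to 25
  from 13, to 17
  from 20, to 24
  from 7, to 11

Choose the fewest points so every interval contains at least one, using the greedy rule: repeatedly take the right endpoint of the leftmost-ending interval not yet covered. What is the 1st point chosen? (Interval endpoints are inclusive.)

By right end: [3,5]  [5,6]  [7,9]  [5,10]  [7,11]  [5,12]  [9,13]  [14,16]  [13,17]  [15,21]  [20,23]  [20,24]  [24,25]
[3,5] uncovered → point at 5; [7,9] uncovered → point at 9; [14,16] uncovered → point at 16; [20,23] uncovered → point at 23; [24,25] uncovered → point at 25.
Points: 5, 9, 16, 23, 25 (5 total).

5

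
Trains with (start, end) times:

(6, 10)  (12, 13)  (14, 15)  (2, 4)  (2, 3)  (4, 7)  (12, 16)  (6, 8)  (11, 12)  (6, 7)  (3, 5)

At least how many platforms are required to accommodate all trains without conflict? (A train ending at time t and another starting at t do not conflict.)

Count concurrent intervals with a sweep; the peak is the room count.
starts: [2, 2, 3, 4, 6, 6, 6, 11, 12, 12, 14]
ends:   [3, 4, 5, 7, 7, 8, 10, 12, 13, 15, 16]
s2→1 s2→2 e3→1 s3→2 e4→1 s4→2 e5→1 s6→2 s6→3 s6→4  — peak 4.

4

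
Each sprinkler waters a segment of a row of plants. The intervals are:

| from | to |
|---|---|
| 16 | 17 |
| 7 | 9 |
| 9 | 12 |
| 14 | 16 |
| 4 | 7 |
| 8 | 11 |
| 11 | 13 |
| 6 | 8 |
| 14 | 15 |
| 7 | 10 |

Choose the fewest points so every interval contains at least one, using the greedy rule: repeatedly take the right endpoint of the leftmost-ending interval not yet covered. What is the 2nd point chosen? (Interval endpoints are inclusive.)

11

By right end: [4,7]  [6,8]  [7,9]  [7,10]  [8,11]  [9,12]  [11,13]  [14,15]  [14,16]  [16,17]
[4,7] uncovered → point at 7; [8,11] uncovered → point at 11; [14,15] uncovered → point at 15; [16,17] uncovered → point at 17.
Points: 7, 11, 15, 17 (4 total).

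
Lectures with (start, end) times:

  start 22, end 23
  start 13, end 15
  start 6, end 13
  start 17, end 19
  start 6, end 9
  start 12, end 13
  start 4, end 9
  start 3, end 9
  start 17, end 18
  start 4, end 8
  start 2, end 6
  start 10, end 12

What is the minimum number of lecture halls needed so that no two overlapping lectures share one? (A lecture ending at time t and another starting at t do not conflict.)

5

Events (time:±→running): 2:+→1 3:+→2 4:+→3 4:+→4 6:-→3 6:+→4 6:+→5 … peak 5.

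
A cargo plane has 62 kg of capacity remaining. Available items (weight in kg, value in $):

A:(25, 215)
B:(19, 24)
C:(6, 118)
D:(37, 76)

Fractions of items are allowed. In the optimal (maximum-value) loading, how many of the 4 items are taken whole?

Order: C (118/6=19.67) > A (215/25=8.60) > D (76/37=2.05) > B (24/19=1.26)
Fill: take C (6 @ 118) → take A (25 @ 215) → take 31/37 of D → 63.68; 62/62 used.
2 item(s) taken whole; one partial (take 31/37 of D).

2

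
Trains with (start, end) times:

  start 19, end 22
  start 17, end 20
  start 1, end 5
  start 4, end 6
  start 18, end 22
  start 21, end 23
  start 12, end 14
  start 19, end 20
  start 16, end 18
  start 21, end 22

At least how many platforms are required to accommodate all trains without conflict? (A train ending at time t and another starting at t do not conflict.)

Count concurrent intervals with a sweep; the peak is the room count.
Events (time:±→running): 1:+→1 4:+→2 5:-→1 6:-→0 12:+→1 14:-→0 16:+→1 17:+→2 18:-→1 18:+→2 19:+→3 19:+→4 … peak 4.

4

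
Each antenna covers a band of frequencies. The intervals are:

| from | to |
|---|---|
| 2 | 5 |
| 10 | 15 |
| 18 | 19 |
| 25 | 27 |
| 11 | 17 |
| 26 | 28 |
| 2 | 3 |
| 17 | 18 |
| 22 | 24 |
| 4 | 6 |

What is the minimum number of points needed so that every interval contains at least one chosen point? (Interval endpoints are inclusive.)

6

Process intervals by earliest right end; each time one isn't hit yet, stab at its right endpoint.
Sorted: [2,3] [2,5] [4,6] [10,15] [11,17] [17,18] [18,19] [22,24] [25,27] [26,28]
{[2,3],[2,5]} hit by 3; {[4,6]} hit by 6; {[10,15],[11,17]} hit by 15; {[17,18],[18,19]} hit by 18; {[22,24]} hit by 24; {[25,27],[26,28]} hit by 27.
Points: 3, 6, 15, 18, 24, 27 (6 total).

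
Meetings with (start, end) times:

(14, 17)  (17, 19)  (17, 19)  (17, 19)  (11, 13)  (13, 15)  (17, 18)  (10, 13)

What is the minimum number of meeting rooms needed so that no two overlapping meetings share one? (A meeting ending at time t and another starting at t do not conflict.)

starts: [10, 11, 13, 14, 17, 17, 17, 17]
ends:   [13, 13, 15, 17, 18, 19, 19, 19]
s10→1 s11→2 e13→1 e13→0 s13→1 s14→2 e15→1 e17→0 s17→1 s17→2 s17→3 s17→4  — peak 4.

4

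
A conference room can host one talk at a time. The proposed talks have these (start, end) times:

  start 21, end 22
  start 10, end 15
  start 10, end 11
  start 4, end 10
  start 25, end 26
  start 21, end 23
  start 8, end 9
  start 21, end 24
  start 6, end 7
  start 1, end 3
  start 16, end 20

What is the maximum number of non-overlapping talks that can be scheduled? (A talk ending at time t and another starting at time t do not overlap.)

By end time: (1,3), (6,7), (8,9), (4,10), (10,11), (10,15), (16,20), (21,22), (21,23), (21,24), (25,26).
Pick (1,3); next start ≥ 3 → (6,7); next start ≥ 7 → (8,9); next start ≥ 9 → (10,11); next start ≥ 11 → (16,20); next start ≥ 20 → (21,22); next start ≥ 22 → (25,26).
Selected 7 talks.

7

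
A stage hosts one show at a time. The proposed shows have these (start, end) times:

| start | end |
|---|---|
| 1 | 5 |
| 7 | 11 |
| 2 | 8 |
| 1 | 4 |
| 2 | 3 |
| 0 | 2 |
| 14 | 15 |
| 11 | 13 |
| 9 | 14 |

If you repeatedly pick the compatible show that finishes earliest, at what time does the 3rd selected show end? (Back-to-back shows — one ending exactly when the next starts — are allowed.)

Sort by end time and greedily take each interval whose start is ≥ the last chosen end.
By end time: (0,2), (2,3), (1,4), (1,5), (2,8), (7,11), (11,13), (9,14), (14,15).
Pick (0,2); next start ≥ 2 → (2,3); next start ≥ 3 → (7,11); next start ≥ 11 → (11,13); next start ≥ 13 → (14,15).
Selected: (0,2) (2,3) (7,11) (11,13) (14,15)

11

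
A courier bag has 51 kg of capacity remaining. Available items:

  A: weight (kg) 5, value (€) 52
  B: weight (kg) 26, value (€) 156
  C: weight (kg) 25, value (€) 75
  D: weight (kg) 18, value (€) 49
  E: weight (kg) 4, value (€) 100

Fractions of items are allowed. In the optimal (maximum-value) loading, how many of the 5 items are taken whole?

Ratios (sorted): E 25.00, A 10.40, B 6.00, C 3.00, D 2.72
take E (4 @ 100); take A (5 @ 52); take B (26 @ 156); take 16/25 of C → 48.00. Capacity used 51/51.
3 item(s) taken whole; one partial (take 16/25 of C).

3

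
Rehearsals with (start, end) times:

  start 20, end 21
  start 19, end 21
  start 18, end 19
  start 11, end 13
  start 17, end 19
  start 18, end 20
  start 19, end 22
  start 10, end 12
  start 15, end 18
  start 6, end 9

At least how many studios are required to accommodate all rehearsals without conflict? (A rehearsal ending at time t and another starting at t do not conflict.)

3

Events (time:±→running): 6:+→1 9:-→0 10:+→1 11:+→2 12:-→1 13:-→0 15:+→1 17:+→2 18:-→1 18:+→2 18:+→3 … peak 3.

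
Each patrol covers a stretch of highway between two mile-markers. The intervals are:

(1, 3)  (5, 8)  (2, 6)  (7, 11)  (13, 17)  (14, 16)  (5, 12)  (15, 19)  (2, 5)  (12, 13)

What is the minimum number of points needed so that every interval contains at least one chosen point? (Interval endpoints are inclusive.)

Process intervals by earliest right end; each time one isn't hit yet, stab at its right endpoint.
Sorted: [1,3] [2,5] [2,6] [5,8] [7,11] [5,12] [12,13] [14,16] [13,17] [15,19]
{[1,3],[2,5],[2,6]} hit by 3; {[5,8],[7,11],[5,12]} hit by 8; {[12,13]} hit by 13; {[14,16],[13,17],[15,19]} hit by 16.
Points: 3, 8, 13, 16 (4 total).

4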